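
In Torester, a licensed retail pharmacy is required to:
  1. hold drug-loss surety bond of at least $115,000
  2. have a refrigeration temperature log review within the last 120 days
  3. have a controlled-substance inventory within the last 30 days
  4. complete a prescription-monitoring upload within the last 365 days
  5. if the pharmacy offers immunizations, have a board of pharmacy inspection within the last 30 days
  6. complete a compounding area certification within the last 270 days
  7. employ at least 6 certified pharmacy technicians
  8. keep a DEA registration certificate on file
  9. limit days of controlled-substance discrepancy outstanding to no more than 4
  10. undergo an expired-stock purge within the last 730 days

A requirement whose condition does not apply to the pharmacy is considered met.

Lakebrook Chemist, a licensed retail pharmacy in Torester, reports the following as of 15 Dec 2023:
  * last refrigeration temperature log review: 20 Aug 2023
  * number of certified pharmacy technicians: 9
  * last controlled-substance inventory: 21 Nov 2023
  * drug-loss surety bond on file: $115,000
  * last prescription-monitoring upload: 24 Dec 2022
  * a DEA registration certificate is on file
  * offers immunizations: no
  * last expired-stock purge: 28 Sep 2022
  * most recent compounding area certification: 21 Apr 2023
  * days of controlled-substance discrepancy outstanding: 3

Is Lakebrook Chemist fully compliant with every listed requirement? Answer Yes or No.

1. drug-loss surety bond $115,000 ≥ $115,000 → met
2. refrigeration temperature log review 117 days ago vs limit 120 → met
3. controlled-substance inventory 24 days ago vs limit 30 → met
4. prescription-monitoring upload 356 days ago vs limit 365 → met
5. condition 'offers immunizations' does not hold → requirement n/a → met
6. compounding area certification 238 days ago vs limit 270 → met
7. certified pharmacy technicians 9 ≥ 6 → met
8. DEA registration certificate present → met
9. days of controlled-substance discrepancy outstanding 3 ≤ 4 → met
10. expired-stock purge 443 days ago vs limit 730 → met
All met.

Yes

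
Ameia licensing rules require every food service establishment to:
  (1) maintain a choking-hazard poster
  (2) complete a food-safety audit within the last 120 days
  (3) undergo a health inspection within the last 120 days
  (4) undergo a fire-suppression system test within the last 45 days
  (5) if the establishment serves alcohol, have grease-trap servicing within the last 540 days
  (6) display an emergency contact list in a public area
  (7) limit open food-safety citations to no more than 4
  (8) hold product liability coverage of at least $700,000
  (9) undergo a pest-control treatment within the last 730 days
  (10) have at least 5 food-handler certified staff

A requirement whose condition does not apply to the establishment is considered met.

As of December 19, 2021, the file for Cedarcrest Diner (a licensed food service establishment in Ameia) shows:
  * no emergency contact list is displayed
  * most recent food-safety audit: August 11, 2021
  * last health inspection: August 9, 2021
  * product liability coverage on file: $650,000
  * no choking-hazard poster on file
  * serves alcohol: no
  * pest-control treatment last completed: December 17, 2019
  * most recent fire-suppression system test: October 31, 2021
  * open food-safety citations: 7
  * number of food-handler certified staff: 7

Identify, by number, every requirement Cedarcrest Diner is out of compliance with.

1, 2, 3, 4, 6, 7, 8, 9

1. choking-hazard poster absent → not met
2. food-safety audit 130 days ago vs limit 120 → not met
3. health inspection 132 days ago vs limit 120 → not met
4. fire-suppression system test 49 days ago vs limit 45 → not met
5. condition 'serves alcohol' does not hold → requirement n/a → met
6. emergency contact list absent → not met
7. open food-safety citations 7 > 4 → not met
8. product liability coverage $650,000 < $700,000 → not met
9. pest-control treatment 733 days ago vs limit 730 → not met
10. food-handler certified staff 7 ≥ 5 → met
Not met: 1, 2, 3, 4, 6, 7, 8, 9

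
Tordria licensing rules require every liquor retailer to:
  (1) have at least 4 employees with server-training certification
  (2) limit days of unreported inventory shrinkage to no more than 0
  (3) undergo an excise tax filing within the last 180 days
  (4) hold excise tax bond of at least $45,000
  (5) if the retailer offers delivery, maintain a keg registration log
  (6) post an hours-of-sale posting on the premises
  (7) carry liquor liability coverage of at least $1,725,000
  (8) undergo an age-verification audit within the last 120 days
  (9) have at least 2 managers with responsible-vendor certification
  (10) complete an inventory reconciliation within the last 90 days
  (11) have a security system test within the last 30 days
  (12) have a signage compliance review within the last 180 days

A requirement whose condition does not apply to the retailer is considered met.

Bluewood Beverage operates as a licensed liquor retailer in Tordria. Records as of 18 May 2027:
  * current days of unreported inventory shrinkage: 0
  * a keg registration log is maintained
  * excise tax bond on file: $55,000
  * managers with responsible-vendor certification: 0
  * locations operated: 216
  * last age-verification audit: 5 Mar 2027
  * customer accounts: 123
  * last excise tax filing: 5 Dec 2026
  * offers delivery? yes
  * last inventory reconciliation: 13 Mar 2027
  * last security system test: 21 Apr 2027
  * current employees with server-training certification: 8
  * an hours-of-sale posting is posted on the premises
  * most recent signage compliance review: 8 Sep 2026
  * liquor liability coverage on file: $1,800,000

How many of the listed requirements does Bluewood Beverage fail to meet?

1. employees with server-training certification 8 ≥ 4 → met
2. days of unreported inventory shrinkage 0 ≤ 0 → met
3. excise tax filing 164 days ago vs limit 180 → met
4. excise tax bond $55,000 ≥ $45,000 → met
5. condition 'offers delivery' holds; keg registration log present → met
6. hours-of-sale posting present → met
7. liquor liability coverage $1,800,000 ≥ $1,725,000 → met
8. age-verification audit 74 days ago vs limit 120 → met
9. managers with responsible-vendor certification 0 < 2 → not met
10. inventory reconciliation 66 days ago vs limit 90 → met
11. security system test 27 days ago vs limit 30 → met
12. signage compliance review 252 days ago vs limit 180 → not met
Not met: 2 of 12

2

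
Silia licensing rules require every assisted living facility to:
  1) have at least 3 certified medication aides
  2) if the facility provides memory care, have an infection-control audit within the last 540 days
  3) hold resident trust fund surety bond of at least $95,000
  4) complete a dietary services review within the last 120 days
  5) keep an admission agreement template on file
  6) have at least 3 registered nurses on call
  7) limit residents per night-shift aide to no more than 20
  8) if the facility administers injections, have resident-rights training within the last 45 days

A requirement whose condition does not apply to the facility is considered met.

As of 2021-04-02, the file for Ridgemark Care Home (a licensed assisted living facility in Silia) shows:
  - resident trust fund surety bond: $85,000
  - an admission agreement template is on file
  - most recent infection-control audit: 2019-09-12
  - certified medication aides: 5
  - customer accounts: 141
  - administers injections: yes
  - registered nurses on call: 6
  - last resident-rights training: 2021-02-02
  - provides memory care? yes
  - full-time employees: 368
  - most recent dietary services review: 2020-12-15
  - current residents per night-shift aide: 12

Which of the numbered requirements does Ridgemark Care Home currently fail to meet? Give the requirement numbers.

2, 3, 8

1. certified medication aides 5 ≥ 3 → met
2. condition 'provides memory care' holds; infection-control audit 568 days ago vs limit 540 → not met
3. resident trust fund surety bond $85,000 < $95,000 → not met
4. dietary services review 108 days ago vs limit 120 → met
5. admission agreement template present → met
6. registered nurses on call 6 ≥ 3 → met
7. residents per night-shift aide 12 ≤ 20 → met
8. condition 'administers injections' holds; resident-rights training 59 days ago vs limit 45 → not met
Not met: 2, 3, 8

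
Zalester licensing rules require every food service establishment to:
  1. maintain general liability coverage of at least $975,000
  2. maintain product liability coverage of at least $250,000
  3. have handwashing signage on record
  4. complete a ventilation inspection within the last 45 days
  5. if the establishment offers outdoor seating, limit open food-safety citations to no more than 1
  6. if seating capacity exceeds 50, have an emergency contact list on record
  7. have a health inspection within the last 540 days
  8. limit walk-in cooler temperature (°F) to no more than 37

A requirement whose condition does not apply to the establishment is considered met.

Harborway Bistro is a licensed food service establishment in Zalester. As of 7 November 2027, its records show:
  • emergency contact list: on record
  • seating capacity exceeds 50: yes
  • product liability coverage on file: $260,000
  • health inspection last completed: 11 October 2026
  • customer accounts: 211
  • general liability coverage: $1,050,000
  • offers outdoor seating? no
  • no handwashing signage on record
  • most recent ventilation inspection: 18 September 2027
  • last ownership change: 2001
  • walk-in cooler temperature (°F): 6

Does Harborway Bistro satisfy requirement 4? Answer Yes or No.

No

4. ventilation inspection 50 days ago vs limit 45 → not met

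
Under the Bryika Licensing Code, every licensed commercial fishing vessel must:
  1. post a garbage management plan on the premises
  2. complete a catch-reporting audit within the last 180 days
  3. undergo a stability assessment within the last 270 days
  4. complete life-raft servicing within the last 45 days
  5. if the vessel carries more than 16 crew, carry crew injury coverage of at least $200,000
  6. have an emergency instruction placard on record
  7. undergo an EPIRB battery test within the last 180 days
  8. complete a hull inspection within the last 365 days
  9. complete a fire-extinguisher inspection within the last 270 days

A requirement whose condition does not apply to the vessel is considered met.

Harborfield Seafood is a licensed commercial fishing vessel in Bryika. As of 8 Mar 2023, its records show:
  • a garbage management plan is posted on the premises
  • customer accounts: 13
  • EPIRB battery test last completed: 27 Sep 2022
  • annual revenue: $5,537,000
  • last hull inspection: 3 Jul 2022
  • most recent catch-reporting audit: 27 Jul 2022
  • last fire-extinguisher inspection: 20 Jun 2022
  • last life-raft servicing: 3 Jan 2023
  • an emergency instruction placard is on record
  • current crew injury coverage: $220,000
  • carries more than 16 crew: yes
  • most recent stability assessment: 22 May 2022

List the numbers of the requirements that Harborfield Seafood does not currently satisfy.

1. garbage management plan present → met
2. catch-reporting audit 224 days ago vs limit 180 → not met
3. stability assessment 290 days ago vs limit 270 → not met
4. life-raft servicing 64 days ago vs limit 45 → not met
5. condition 'carries more than 16 crew' holds; crew injury coverage $220,000 ≥ $200,000 → met
6. emergency instruction placard present → met
7. EPIRB battery test 162 days ago vs limit 180 → met
8. hull inspection 248 days ago vs limit 365 → met
9. fire-extinguisher inspection 261 days ago vs limit 270 → met
Not met: 2, 3, 4

2, 3, 4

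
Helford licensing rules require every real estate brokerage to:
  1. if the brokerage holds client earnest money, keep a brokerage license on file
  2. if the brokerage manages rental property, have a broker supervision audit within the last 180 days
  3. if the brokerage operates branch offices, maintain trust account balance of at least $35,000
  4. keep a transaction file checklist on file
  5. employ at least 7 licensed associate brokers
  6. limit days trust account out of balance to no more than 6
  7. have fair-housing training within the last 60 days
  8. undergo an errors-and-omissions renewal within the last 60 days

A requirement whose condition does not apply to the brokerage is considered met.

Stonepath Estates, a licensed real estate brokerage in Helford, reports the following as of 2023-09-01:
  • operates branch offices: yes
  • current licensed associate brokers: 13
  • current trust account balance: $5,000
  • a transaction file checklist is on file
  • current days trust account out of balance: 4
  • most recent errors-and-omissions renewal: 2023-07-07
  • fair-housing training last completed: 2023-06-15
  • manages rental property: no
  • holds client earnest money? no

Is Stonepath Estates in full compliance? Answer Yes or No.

No

1. condition 'holds client earnest money' does not hold → requirement n/a → met
2. condition 'manages rental property' does not hold → requirement n/a → met
3. condition 'operates branch offices' holds; trust account balance $5,000 < $35,000 → not met
4. transaction file checklist present → met
5. licensed associate brokers 13 ≥ 7 → met
6. days trust account out of balance 4 ≤ 6 → met
7. fair-housing training 78 days ago vs limit 60 → not met
8. errors-and-omissions renewal 56 days ago vs limit 60 → met
Not met: 3, 7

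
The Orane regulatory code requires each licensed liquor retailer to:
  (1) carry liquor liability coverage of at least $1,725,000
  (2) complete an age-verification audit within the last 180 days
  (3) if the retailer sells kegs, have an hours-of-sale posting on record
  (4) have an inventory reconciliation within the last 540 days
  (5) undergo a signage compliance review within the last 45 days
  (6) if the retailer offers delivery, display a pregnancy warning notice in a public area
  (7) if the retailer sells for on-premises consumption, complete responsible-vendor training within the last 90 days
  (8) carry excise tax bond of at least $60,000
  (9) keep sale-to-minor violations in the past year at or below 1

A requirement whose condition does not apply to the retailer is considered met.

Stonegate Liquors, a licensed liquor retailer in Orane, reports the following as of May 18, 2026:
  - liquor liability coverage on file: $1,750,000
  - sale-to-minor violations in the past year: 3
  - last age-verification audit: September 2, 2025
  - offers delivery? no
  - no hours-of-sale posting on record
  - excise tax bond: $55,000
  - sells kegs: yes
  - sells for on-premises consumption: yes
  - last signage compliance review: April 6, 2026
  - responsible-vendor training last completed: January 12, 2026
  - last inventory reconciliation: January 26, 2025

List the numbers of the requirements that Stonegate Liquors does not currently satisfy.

1. liquor liability coverage $1,750,000 ≥ $1,725,000 → met
2. age-verification audit 258 days ago vs limit 180 → not met
3. condition 'sells kegs' holds; hours-of-sale posting absent → not met
4. inventory reconciliation 477 days ago vs limit 540 → met
5. signage compliance review 42 days ago vs limit 45 → met
6. condition 'offers delivery' does not hold → requirement n/a → met
7. condition 'sells for on-premises consumption' holds; responsible-vendor training 126 days ago vs limit 90 → not met
8. excise tax bond $55,000 < $60,000 → not met
9. sale-to-minor violations in the past year 3 > 1 → not met
Not met: 2, 3, 7, 8, 9

2, 3, 7, 8, 9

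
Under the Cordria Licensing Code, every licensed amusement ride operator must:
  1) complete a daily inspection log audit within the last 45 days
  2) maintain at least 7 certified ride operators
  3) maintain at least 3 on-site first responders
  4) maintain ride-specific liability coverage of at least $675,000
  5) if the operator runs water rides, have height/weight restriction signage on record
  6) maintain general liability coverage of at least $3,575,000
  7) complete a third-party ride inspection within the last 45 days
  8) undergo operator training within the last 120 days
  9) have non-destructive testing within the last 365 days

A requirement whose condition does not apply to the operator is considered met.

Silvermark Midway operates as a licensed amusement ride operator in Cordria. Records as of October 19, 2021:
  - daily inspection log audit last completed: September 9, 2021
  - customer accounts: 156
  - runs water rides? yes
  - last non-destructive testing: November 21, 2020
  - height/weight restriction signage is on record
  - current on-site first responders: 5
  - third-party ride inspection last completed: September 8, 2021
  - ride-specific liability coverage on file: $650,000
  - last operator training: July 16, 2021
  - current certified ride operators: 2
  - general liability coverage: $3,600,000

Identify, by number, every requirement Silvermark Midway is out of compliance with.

2, 4

1. daily inspection log audit 40 days ago vs limit 45 → met
2. certified ride operators 2 < 7 → not met
3. on-site first responders 5 ≥ 3 → met
4. ride-specific liability coverage $650,000 < $675,000 → not met
5. condition 'runs water rides' holds; height/weight restriction signage present → met
6. general liability coverage $3,600,000 ≥ $3,575,000 → met
7. third-party ride inspection 41 days ago vs limit 45 → met
8. operator training 95 days ago vs limit 120 → met
9. non-destructive testing 332 days ago vs limit 365 → met
Not met: 2, 4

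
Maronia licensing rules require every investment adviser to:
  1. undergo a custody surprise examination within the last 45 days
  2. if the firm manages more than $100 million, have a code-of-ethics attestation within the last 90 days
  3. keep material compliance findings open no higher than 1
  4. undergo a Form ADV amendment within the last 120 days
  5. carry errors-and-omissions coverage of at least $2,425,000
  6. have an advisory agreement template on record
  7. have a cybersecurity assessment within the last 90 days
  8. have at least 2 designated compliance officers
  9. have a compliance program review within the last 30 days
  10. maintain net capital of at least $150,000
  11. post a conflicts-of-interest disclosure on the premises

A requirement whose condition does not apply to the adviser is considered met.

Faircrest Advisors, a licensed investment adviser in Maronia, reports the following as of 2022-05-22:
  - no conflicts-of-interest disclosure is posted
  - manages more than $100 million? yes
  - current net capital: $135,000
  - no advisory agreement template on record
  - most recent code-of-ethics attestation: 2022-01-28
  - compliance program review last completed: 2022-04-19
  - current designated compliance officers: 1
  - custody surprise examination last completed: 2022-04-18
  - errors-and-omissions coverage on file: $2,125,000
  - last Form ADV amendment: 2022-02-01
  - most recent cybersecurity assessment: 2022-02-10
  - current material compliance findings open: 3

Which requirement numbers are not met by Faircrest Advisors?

1. custody surprise examination 34 days ago vs limit 45 → met
2. condition 'manages more than $100 million' holds; code-of-ethics attestation 114 days ago vs limit 90 → not met
3. material compliance findings open 3 > 1 → not met
4. Form ADV amendment 110 days ago vs limit 120 → met
5. errors-and-omissions coverage $2,125,000 < $2,425,000 → not met
6. advisory agreement template absent → not met
7. cybersecurity assessment 101 days ago vs limit 90 → not met
8. designated compliance officers 1 < 2 → not met
9. compliance program review 33 days ago vs limit 30 → not met
10. net capital $135,000 < $150,000 → not met
11. conflicts-of-interest disclosure absent → not met
Not met: 2, 3, 5, 6, 7, 8, 9, 10, 11

2, 3, 5, 6, 7, 8, 9, 10, 11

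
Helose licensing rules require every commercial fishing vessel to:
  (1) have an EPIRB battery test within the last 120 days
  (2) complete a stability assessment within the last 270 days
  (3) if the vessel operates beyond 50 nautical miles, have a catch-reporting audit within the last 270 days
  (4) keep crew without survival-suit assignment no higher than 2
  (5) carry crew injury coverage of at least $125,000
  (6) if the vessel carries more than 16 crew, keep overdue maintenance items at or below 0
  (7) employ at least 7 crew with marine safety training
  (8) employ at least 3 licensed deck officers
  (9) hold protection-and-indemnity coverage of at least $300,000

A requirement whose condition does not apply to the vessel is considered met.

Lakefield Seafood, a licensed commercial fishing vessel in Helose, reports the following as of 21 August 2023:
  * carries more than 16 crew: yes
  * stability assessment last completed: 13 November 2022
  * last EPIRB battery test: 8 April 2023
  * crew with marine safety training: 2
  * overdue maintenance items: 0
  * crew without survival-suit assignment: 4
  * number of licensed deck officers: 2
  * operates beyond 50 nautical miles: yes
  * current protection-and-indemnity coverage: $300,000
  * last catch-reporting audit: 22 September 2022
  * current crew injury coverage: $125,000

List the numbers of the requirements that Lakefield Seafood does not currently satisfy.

1, 2, 3, 4, 7, 8

1. EPIRB battery test 135 days ago vs limit 120 → not met
2. stability assessment 281 days ago vs limit 270 → not met
3. condition 'operates beyond 50 nautical miles' holds; catch-reporting audit 333 days ago vs limit 270 → not met
4. crew without survival-suit assignment 4 > 2 → not met
5. crew injury coverage $125,000 ≥ $125,000 → met
6. condition 'carries more than 16 crew' holds; overdue maintenance items 0 ≤ 0 → met
7. crew with marine safety training 2 < 7 → not met
8. licensed deck officers 2 < 3 → not met
9. protection-and-indemnity coverage $300,000 ≥ $300,000 → met
Not met: 1, 2, 3, 4, 7, 8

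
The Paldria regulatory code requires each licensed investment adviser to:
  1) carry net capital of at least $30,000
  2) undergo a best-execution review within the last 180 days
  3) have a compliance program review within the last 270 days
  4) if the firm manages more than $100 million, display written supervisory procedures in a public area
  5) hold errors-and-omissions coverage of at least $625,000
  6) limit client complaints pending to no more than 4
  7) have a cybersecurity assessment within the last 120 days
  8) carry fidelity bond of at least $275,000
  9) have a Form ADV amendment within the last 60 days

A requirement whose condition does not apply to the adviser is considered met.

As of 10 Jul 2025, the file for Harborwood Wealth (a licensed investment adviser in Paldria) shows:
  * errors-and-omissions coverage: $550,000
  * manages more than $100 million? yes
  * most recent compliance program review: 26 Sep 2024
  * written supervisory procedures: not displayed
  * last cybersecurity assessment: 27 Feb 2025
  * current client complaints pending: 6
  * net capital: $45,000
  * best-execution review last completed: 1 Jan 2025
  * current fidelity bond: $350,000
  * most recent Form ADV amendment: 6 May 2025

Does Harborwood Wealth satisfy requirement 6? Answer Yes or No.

6. client complaints pending 6 > 4 → not met

No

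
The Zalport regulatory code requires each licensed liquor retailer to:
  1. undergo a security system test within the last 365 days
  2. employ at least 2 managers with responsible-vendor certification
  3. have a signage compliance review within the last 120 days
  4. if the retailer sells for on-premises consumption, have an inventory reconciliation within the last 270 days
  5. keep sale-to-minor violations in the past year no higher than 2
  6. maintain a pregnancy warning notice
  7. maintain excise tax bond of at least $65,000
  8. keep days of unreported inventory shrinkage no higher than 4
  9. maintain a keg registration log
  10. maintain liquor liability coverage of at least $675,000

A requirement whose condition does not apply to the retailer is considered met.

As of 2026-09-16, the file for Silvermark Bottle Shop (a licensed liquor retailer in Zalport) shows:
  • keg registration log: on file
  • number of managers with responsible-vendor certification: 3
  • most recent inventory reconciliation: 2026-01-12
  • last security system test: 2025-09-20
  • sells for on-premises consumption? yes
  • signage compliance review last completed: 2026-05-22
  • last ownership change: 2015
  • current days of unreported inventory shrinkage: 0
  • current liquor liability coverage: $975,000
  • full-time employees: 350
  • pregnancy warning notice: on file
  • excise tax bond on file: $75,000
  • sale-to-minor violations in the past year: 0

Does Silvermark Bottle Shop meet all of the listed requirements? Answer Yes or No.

1. security system test 361 days ago vs limit 365 → met
2. managers with responsible-vendor certification 3 ≥ 2 → met
3. signage compliance review 117 days ago vs limit 120 → met
4. condition 'sells for on-premises consumption' holds; inventory reconciliation 247 days ago vs limit 270 → met
5. sale-to-minor violations in the past year 0 ≤ 2 → met
6. pregnancy warning notice present → met
7. excise tax bond $75,000 ≥ $65,000 → met
8. days of unreported inventory shrinkage 0 ≤ 4 → met
9. keg registration log present → met
10. liquor liability coverage $975,000 ≥ $675,000 → met
All met.

Yes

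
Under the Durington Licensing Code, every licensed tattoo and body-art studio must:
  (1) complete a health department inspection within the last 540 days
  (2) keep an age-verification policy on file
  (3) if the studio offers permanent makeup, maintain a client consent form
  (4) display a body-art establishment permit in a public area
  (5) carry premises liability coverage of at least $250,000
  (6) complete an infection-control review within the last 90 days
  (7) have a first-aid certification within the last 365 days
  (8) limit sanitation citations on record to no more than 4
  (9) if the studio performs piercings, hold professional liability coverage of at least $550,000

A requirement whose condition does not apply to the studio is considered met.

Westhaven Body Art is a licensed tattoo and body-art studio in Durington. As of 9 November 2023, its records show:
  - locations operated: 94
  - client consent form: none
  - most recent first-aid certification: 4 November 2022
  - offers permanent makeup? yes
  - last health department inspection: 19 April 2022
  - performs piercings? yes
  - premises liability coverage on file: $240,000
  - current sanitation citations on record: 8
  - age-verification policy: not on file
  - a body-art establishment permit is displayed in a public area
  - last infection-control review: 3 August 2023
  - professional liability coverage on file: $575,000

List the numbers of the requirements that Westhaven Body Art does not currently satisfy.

1. health department inspection 569 days ago vs limit 540 → not met
2. age-verification policy absent → not met
3. condition 'offers permanent makeup' holds; client consent form absent → not met
4. body-art establishment permit present → met
5. premises liability coverage $240,000 < $250,000 → not met
6. infection-control review 98 days ago vs limit 90 → not met
7. first-aid certification 370 days ago vs limit 365 → not met
8. sanitation citations on record 8 > 4 → not met
9. condition 'performs piercings' holds; professional liability coverage $575,000 ≥ $550,000 → met
Not met: 1, 2, 3, 5, 6, 7, 8

1, 2, 3, 5, 6, 7, 8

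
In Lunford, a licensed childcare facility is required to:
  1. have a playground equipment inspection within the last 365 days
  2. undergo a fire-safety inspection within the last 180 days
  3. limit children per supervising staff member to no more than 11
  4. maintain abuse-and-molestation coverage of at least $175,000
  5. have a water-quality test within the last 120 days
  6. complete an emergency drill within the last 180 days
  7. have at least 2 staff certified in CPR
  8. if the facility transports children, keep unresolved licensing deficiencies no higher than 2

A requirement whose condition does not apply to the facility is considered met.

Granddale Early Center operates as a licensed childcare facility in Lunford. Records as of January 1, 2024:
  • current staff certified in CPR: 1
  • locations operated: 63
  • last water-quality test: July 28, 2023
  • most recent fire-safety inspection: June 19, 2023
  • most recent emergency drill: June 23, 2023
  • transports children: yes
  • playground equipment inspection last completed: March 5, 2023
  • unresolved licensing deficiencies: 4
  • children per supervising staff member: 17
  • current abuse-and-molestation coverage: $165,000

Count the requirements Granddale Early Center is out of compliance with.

1. playground equipment inspection 302 days ago vs limit 365 → met
2. fire-safety inspection 196 days ago vs limit 180 → not met
3. children per supervising staff member 17 > 11 → not met
4. abuse-and-molestation coverage $165,000 < $175,000 → not met
5. water-quality test 157 days ago vs limit 120 → not met
6. emergency drill 192 days ago vs limit 180 → not met
7. staff certified in CPR 1 < 2 → not met
8. condition 'transports children' holds; unresolved licensing deficiencies 4 > 2 → not met
Not met: 7 of 8

7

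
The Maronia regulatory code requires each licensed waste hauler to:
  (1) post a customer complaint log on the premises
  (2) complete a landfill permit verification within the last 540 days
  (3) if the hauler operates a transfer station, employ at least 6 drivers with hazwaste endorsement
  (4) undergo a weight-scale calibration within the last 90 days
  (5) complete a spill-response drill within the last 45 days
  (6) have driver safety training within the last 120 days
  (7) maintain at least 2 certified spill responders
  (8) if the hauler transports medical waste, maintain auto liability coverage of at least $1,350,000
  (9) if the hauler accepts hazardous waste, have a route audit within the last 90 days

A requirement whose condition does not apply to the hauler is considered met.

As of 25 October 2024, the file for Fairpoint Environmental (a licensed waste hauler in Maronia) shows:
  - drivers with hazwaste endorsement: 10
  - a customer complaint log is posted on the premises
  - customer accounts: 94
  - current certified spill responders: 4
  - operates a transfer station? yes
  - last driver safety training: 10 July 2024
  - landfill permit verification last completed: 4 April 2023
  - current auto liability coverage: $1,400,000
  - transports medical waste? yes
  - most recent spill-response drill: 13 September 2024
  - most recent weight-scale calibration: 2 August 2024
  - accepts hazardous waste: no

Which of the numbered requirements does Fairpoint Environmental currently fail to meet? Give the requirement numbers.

1. customer complaint log present → met
2. landfill permit verification 570 days ago vs limit 540 → not met
3. condition 'operates a transfer station' holds; drivers with hazwaste endorsement 10 ≥ 6 → met
4. weight-scale calibration 84 days ago vs limit 90 → met
5. spill-response drill 42 days ago vs limit 45 → met
6. driver safety training 107 days ago vs limit 120 → met
7. certified spill responders 4 ≥ 2 → met
8. condition 'transports medical waste' holds; auto liability coverage $1,400,000 ≥ $1,350,000 → met
9. condition 'accepts hazardous waste' does not hold → requirement n/a → met
Not met: 2

2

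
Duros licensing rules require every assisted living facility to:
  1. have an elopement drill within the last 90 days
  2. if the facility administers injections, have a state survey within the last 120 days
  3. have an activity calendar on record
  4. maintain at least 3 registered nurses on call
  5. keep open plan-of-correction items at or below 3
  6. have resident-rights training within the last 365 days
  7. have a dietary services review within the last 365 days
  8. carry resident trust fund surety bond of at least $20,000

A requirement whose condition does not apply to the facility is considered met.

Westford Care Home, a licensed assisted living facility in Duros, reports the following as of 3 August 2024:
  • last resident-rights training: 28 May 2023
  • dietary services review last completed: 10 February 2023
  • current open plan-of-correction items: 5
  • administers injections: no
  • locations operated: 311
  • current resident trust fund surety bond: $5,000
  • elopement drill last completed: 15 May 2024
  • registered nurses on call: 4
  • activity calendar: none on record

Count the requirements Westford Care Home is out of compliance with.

5

1. elopement drill 80 days ago vs limit 90 → met
2. condition 'administers injections' does not hold → requirement n/a → met
3. activity calendar absent → not met
4. registered nurses on call 4 ≥ 3 → met
5. open plan-of-correction items 5 > 3 → not met
6. resident-rights training 433 days ago vs limit 365 → not met
7. dietary services review 540 days ago vs limit 365 → not met
8. resident trust fund surety bond $5,000 < $20,000 → not met
Not met: 5 of 8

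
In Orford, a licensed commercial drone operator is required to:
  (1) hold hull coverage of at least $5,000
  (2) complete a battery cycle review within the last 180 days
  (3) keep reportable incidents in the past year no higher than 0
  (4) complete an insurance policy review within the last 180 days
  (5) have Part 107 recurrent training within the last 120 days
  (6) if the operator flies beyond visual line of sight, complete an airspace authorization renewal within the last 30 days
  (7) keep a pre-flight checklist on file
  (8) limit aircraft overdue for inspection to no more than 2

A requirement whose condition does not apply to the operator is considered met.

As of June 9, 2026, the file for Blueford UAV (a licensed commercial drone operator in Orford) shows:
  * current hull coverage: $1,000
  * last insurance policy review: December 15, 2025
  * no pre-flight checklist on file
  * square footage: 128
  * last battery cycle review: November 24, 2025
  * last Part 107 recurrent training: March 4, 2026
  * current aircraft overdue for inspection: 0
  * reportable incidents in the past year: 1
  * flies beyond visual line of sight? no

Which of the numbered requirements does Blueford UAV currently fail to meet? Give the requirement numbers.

1, 2, 3, 7

1. hull coverage $1,000 < $5,000 → not met
2. battery cycle review 197 days ago vs limit 180 → not met
3. reportable incidents in the past year 1 > 0 → not met
4. insurance policy review 176 days ago vs limit 180 → met
5. Part 107 recurrent training 97 days ago vs limit 120 → met
6. condition 'flies beyond visual line of sight' does not hold → requirement n/a → met
7. pre-flight checklist absent → not met
8. aircraft overdue for inspection 0 ≤ 2 → met
Not met: 1, 2, 3, 7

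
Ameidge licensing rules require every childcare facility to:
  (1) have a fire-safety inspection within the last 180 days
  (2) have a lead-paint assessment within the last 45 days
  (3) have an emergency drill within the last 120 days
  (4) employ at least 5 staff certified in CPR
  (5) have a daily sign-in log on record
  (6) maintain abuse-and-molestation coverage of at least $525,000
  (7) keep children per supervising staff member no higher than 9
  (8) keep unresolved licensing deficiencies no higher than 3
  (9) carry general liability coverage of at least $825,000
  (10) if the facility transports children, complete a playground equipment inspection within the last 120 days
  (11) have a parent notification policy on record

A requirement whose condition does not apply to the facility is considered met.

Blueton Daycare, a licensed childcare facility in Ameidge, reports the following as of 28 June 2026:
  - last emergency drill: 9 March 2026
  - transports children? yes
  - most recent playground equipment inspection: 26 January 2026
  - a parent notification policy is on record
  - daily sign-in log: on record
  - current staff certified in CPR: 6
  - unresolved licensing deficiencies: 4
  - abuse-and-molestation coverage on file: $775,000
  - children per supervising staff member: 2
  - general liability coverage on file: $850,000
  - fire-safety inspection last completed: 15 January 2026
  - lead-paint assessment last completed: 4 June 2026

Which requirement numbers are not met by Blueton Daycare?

1. fire-safety inspection 164 days ago vs limit 180 → met
2. lead-paint assessment 24 days ago vs limit 45 → met
3. emergency drill 111 days ago vs limit 120 → met
4. staff certified in CPR 6 ≥ 5 → met
5. daily sign-in log present → met
6. abuse-and-molestation coverage $775,000 ≥ $525,000 → met
7. children per supervising staff member 2 ≤ 9 → met
8. unresolved licensing deficiencies 4 > 3 → not met
9. general liability coverage $850,000 ≥ $825,000 → met
10. condition 'transports children' holds; playground equipment inspection 153 days ago vs limit 120 → not met
11. parent notification policy present → met
Not met: 8, 10

8, 10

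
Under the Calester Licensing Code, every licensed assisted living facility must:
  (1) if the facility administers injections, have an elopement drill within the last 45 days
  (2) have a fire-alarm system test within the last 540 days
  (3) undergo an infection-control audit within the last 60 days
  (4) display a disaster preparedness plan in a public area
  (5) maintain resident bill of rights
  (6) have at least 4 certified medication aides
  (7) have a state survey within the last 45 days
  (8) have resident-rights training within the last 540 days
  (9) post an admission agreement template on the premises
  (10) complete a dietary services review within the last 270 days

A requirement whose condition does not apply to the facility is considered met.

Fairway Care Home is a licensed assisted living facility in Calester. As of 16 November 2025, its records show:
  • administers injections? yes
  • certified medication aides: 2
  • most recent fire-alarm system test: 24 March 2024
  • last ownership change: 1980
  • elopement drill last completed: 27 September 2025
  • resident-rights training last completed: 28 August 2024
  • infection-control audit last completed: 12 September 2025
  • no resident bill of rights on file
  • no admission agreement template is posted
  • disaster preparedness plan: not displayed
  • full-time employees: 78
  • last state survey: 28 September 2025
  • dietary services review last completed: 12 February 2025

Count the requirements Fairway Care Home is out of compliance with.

1. condition 'administers injections' holds; elopement drill 50 days ago vs limit 45 → not met
2. fire-alarm system test 602 days ago vs limit 540 → not met
3. infection-control audit 65 days ago vs limit 60 → not met
4. disaster preparedness plan absent → not met
5. resident bill of rights absent → not met
6. certified medication aides 2 < 4 → not met
7. state survey 49 days ago vs limit 45 → not met
8. resident-rights training 445 days ago vs limit 540 → met
9. admission agreement template absent → not met
10. dietary services review 277 days ago vs limit 270 → not met
Not met: 9 of 10

9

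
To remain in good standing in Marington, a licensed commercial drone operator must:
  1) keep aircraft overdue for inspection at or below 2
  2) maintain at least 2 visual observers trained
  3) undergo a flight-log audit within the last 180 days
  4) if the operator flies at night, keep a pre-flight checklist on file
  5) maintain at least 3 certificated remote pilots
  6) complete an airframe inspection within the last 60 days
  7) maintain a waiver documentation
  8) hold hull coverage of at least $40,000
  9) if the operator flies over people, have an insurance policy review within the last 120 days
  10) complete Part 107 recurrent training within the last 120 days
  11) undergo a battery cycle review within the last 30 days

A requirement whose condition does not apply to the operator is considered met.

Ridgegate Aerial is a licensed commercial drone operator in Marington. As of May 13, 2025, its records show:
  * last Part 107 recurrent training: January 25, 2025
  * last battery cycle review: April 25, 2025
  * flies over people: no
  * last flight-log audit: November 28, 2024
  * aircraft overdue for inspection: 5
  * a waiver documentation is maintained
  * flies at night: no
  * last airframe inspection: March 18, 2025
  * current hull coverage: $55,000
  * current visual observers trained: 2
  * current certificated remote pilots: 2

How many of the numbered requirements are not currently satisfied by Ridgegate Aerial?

2

1. aircraft overdue for inspection 5 > 2 → not met
2. visual observers trained 2 ≥ 2 → met
3. flight-log audit 166 days ago vs limit 180 → met
4. condition 'flies at night' does not hold → requirement n/a → met
5. certificated remote pilots 2 < 3 → not met
6. airframe inspection 56 days ago vs limit 60 → met
7. waiver documentation present → met
8. hull coverage $55,000 ≥ $40,000 → met
9. condition 'flies over people' does not hold → requirement n/a → met
10. Part 107 recurrent training 108 days ago vs limit 120 → met
11. battery cycle review 18 days ago vs limit 30 → met
Not met: 2 of 11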